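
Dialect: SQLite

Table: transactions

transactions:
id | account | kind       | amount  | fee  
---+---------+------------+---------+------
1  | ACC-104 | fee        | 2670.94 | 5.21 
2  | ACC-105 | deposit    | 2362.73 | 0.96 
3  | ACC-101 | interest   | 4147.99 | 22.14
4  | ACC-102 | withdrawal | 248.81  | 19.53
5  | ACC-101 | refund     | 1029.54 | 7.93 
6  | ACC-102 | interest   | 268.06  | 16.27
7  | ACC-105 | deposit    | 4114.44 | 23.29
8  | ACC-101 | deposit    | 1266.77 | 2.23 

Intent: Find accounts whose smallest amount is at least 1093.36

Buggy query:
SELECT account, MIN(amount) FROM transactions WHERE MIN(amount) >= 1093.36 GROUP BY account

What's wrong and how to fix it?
Bug: MIN() in WHERE is a misuse of aggregate

Fix: Use HAVING for the per-group MIN condition

Corrected query:
SELECT account, MIN(amount) FROM transactions GROUP BY account HAVING MIN(amount) >= 1093.36

Result:
account | MIN(amount)
--------+------------
ACC-104 | 2670.94    
ACC-105 | 2362.73    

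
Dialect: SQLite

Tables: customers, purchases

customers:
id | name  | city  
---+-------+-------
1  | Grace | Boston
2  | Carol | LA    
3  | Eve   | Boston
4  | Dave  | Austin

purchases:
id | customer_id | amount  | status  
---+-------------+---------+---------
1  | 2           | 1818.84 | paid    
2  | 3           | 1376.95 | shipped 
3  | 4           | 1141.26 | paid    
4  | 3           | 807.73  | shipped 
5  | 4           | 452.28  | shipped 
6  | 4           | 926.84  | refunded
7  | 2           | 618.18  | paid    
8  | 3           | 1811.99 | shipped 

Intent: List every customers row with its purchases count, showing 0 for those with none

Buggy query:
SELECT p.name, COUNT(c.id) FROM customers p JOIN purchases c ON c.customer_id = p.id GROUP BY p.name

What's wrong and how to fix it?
Bug: An inner join excludes parents with zero children

Fix: Use LEFT JOIN so parents without children still appear (COUNT(c.id) gives 0)

Corrected query:
SELECT p.name, COUNT(c.id) FROM customers p LEFT JOIN purchases c ON c.customer_id = p.id GROUP BY p.name

Result:
name  | COUNT(c.id)
------+------------
Carol | 2          
Dave  | 3          
Eve   | 3          
Grace | 0          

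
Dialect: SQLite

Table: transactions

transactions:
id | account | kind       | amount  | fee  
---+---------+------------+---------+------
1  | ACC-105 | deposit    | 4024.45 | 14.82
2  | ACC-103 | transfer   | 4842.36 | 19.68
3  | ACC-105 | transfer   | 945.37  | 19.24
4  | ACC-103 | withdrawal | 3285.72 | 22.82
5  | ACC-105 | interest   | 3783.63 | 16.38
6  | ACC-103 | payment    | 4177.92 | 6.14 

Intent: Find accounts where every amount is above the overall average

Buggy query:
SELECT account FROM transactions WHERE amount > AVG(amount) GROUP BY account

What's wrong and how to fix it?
Bug: AVG() is an aggregate; it can't sit directly in WHERE

Fix: Use a subquery for AVG and a HAVING MIN(...) filter so the condition holds for every row in the group

Corrected query:
SELECT account FROM transactions GROUP BY account HAVING MIN(amount) > (SELECT AVG(amount) FROM transactions)

Result:
(no rows)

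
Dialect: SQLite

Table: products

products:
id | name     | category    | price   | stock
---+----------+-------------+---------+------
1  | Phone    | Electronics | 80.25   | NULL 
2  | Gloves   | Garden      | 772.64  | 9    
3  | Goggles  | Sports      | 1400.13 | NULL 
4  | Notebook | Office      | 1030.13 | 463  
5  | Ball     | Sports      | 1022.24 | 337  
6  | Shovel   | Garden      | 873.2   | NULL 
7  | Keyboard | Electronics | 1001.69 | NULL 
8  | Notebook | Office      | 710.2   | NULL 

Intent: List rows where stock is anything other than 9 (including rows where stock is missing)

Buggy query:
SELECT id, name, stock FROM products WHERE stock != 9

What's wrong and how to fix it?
Bug: Inequality against NULL is unknown, not true; rows with NULL are dropped

Fix: Handle NULL separately with IS NULL alongside the inequality

Corrected query:
SELECT id, name, stock FROM products WHERE stock != 9 OR stock IS NULL

Result:
id | name     | stock
---+----------+------
1  | Phone    | NULL 
3  | Goggles  | NULL 
4  | Notebook | 463  
5  | Ball     | 337  
6  | Shovel   | NULL 
7  | Keyboard | NULL 
8  | Notebook | NULL 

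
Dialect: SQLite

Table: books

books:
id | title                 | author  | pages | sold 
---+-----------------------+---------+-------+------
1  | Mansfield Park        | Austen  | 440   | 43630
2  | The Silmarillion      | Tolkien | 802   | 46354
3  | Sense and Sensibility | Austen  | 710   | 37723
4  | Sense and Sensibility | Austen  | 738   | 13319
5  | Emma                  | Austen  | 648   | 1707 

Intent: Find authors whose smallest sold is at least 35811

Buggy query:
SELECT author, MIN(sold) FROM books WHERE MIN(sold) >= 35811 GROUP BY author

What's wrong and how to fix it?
Bug: Aggregates like MIN are computed per group after WHERE runs

Fix: Use HAVING for the per-group MIN condition

Corrected query:
SELECT author, MIN(sold) FROM books GROUP BY author HAVING MIN(sold) >= 35811

Result:
author  | MIN(sold)
--------+----------
Tolkien | 46354    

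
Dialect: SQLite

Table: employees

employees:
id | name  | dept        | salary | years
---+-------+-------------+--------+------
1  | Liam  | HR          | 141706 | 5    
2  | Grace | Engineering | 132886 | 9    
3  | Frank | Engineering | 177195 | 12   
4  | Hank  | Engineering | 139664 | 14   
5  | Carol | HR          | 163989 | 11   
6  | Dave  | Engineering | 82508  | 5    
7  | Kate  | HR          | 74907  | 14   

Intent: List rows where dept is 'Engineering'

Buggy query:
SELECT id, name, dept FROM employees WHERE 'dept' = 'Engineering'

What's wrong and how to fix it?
Bug: Single quotes denote string literals in SQL; the column name is being compared as a constant string

Fix: Reference the column as dept without single quotes

Corrected query:
SELECT id, name, dept FROM employees WHERE dept = 'Engineering'

Result:
id | name  | dept       
---+-------+------------
2  | Grace | Engineering
3  | Frank | Engineering
4  | Hank  | Engineering
6  | Dave  | Engineering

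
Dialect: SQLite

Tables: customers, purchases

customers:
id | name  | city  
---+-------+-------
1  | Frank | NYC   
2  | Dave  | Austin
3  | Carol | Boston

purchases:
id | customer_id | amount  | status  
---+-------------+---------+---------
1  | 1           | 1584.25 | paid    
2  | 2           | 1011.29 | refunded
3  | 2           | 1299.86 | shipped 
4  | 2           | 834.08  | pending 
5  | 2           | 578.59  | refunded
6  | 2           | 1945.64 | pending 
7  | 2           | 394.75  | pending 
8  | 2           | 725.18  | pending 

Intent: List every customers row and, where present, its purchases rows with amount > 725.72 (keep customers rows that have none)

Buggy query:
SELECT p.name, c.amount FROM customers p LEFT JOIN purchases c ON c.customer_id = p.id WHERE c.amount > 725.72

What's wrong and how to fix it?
Bug: A WHERE condition on the right-hand table after LEFT JOIN drops unmatched parents

Fix: Move the right-table condition into the ON clause so unmatched parents are kept

Corrected query:
SELECT p.name, c.amount FROM customers p LEFT JOIN purchases c ON c.customer_id = p.id AND c.amount > 725.72

Result:
name  | amount 
------+--------
Frank | 1584.25
Dave  | 834.08 
Dave  | 1011.29
Dave  | 1299.86
Dave  | 1945.64
Carol | NULL   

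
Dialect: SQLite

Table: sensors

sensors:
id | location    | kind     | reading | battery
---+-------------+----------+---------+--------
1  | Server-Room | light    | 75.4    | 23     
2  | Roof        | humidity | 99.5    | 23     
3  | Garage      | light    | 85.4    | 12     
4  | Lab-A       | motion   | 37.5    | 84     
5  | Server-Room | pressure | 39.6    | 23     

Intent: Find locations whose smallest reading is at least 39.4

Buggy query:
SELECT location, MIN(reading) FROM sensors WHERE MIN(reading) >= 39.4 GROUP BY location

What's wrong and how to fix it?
Bug: MIN() in WHERE is a misuse of aggregate

Fix: Use HAVING for the per-group MIN condition

Corrected query:
SELECT location, MIN(reading) FROM sensors GROUP BY location HAVING MIN(reading) >= 39.4

Result:
location    | MIN(reading)
------------+-------------
Garage      | 85.4        
Roof        | 99.5        
Server-Room | 39.6        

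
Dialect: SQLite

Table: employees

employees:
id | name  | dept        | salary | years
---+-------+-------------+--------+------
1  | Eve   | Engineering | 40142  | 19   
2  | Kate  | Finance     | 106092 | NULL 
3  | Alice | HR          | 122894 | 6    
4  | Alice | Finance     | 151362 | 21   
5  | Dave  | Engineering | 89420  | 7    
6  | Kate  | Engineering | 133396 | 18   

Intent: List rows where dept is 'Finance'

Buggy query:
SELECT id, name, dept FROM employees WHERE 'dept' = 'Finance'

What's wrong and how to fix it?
Bug: Single quotes denote string literals in SQL; the column name is being compared as a constant string

Fix: Remove the quotes around the column name (or use double quotes for an identifier)

Corrected query:
SELECT id, name, dept FROM employees WHERE dept = 'Finance'

Result:
id | name  | dept   
---+-------+--------
2  | Kate  | Finance
4  | Alice | Finance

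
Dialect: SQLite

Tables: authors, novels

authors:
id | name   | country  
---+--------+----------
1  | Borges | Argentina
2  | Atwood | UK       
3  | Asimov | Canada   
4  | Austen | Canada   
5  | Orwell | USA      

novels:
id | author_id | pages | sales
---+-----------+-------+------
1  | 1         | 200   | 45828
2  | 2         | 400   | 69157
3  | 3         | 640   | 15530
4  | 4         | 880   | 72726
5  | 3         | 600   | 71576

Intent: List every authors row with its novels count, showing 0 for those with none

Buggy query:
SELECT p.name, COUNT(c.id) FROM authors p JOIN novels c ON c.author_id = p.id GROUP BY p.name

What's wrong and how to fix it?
Bug: An inner join excludes parents with zero children

Fix: Switch to LEFT JOIN to retain unmatched parent rows

Corrected query:
SELECT p.name, COUNT(c.id) FROM authors p LEFT JOIN novels c ON c.author_id = p.id GROUP BY p.name

Result:
name   | COUNT(c.id)
-------+------------
Asimov | 2          
Atwood | 1          
Austen | 1          
Borges | 1          
Orwell | 0          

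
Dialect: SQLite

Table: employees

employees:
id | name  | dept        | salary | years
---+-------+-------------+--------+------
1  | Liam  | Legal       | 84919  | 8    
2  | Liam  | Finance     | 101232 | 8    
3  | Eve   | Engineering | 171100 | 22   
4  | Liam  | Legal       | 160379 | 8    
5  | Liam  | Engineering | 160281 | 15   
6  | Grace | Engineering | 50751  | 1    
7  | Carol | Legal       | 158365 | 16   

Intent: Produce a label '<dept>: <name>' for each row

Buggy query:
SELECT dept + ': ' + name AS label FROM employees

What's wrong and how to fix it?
Bug: '+' is numeric addition; on text columns SQLite converts them to 0 instead of concatenating

Fix: Use the || operator for string concatenation

Corrected query:
SELECT dept || ': ' || name AS label FROM employees

Result:
label             
------------------
Legal: Liam       
Finance: Liam     
Engineering: Eve  
Legal: Liam       
Engineering: Liam 
Engineering: Grace
Legal: Carol      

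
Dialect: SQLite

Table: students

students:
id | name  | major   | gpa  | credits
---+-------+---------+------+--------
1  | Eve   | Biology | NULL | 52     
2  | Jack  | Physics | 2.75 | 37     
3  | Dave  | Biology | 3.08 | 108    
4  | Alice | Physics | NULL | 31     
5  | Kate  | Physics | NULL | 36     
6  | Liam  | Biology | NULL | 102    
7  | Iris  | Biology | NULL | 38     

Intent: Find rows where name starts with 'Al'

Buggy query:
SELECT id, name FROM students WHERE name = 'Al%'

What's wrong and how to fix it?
Bug: Wildcards only work with LIKE; '=' treats '%' as a literal character

Fix: Use LIKE for wildcard pattern matching

Corrected query:
SELECT id, name FROM students WHERE name LIKE 'Al%'

Result:
id | name 
---+------
4  | Alice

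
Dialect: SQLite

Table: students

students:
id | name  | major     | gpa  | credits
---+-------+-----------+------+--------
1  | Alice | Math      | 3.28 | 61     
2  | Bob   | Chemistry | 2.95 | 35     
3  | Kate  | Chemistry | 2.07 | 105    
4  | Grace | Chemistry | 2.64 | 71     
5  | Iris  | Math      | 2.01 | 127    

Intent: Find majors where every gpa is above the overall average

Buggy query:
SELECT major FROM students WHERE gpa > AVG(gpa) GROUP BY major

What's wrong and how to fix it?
Bug: WHERE evaluates per row before aggregation, so AVG() is unavailable

Fix: Compute the overall average in a scalar subquery and compare each group's MIN against it in HAVING

Corrected query:
SELECT major FROM students GROUP BY major HAVING MIN(gpa) > (SELECT AVG(gpa) FROM students)

Result:
(no rows)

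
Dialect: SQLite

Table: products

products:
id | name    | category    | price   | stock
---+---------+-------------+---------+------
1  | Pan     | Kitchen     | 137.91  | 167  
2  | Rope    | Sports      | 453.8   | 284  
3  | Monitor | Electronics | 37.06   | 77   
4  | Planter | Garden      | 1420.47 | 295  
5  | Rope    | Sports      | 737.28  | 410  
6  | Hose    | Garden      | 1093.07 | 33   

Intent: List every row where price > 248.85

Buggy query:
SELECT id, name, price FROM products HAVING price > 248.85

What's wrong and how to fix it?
Bug: This is a non-aggregate query (no GROUP BY, no aggregates), so in SQLite the HAVING clause is invalid here; a row-level condition belongs in WHERE

Fix: Use WHERE for row-level filtering

Corrected query:
SELECT id, name, price FROM products WHERE price > 248.85

Result:
id | name    | price  
---+---------+--------
2  | Rope    | 453.8  
4  | Planter | 1420.47
5  | Rope    | 737.28 
6  | Hose    | 1093.07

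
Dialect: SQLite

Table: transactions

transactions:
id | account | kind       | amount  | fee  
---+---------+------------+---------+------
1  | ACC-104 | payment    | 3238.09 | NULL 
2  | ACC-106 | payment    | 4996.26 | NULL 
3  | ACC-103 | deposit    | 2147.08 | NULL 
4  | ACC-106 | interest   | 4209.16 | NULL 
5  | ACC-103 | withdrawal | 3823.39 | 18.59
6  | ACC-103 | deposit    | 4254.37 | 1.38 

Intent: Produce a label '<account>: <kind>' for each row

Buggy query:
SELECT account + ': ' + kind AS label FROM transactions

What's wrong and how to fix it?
Bug: '+' is numeric addition; on text columns SQLite converts them to 0 instead of concatenating

Fix: Use the || operator for string concatenation

Corrected query:
SELECT account || ': ' || kind AS label FROM transactions

Result:
label              
-------------------
ACC-104: payment   
ACC-106: payment   
ACC-103: deposit   
ACC-106: interest  
ACC-103: withdrawal
ACC-103: deposit   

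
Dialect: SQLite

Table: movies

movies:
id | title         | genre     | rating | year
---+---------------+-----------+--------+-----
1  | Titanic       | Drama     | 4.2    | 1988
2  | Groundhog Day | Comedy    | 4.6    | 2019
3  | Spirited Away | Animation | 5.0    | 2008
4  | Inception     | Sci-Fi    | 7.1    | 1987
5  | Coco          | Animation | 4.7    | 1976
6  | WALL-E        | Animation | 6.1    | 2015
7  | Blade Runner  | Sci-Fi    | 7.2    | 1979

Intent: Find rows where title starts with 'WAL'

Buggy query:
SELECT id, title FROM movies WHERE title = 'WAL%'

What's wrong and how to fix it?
Bug: '=' compares the literal string including the % character; pattern matching needs LIKE

Fix: Use LIKE for wildcard pattern matching

Corrected query:
SELECT id, title FROM movies WHERE title LIKE 'WAL%'

Result:
id | title 
---+-------
6  | WALL-E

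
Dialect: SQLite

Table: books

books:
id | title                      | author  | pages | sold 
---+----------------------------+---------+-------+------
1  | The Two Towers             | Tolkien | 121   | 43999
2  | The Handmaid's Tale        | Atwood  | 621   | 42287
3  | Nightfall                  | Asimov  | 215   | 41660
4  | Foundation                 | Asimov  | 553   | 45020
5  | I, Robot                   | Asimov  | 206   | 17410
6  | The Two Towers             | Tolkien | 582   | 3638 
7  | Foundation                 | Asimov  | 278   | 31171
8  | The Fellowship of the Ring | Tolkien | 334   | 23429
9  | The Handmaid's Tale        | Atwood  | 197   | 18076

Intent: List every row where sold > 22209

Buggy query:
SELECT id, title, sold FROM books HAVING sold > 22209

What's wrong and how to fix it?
Bug: HAVING filters the output of aggregation, but this query has no GROUP BY and no aggregate functions, so SQLite rejects it (HAVING clause on a non-aggregate query); the condition here is per row

Fix: Replace HAVING with WHERE since the condition applies to individual rows

Corrected query:
SELECT id, title, sold FROM books WHERE sold > 22209

Result:
id | title                      | sold 
---+----------------------------+------
1  | The Two Towers             | 43999
2  | The Handmaid's Tale        | 42287
3  | Nightfall                  | 41660
4  | Foundation                 | 45020
7  | Foundation                 | 31171
8  | The Fellowship of the Ring | 23429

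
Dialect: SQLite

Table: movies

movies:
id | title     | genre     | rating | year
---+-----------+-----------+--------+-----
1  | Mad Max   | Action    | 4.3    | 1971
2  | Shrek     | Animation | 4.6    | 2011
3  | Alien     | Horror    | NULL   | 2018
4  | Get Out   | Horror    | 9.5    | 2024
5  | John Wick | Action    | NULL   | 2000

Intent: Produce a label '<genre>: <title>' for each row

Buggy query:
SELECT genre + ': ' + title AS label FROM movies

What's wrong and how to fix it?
Bug: SQLite uses || for string concatenation; + coerces text to numbers (yielding 0)

Fix: Use the || operator for string concatenation

Corrected query:
SELECT genre || ': ' || title AS label FROM movies

Result:
label            
-----------------
Action: Mad Max  
Animation: Shrek 
Horror: Alien    
Horror: Get Out  
Action: John Wick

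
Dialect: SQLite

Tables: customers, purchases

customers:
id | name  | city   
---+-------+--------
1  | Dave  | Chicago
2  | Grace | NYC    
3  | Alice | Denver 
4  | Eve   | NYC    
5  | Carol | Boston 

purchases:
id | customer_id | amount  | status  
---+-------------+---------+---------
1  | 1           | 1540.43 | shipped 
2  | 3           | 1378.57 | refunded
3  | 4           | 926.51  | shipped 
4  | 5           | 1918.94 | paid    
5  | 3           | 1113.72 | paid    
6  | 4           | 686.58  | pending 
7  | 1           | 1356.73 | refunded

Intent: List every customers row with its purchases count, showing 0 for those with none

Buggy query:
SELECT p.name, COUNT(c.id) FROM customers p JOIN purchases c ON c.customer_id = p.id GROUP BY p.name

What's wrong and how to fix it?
Bug: An inner join excludes parents with zero children

Fix: Use LEFT JOIN so parents without children still appear (COUNT(c.id) gives 0)

Corrected query:
SELECT p.name, COUNT(c.id) FROM customers p LEFT JOIN purchases c ON c.customer_id = p.id GROUP BY p.name

Result:
name  | COUNT(c.id)
------+------------
Alice | 2          
Carol | 1          
Dave  | 2          
Eve   | 2          
Grace | 0          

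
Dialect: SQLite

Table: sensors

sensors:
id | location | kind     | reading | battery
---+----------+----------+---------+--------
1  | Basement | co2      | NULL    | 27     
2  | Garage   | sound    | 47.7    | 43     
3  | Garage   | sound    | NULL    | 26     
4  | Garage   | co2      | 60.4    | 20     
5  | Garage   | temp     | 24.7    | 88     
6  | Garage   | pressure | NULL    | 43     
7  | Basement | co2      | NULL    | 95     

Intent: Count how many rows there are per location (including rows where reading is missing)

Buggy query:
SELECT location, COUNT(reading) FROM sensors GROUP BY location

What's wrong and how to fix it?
Bug: COUNT(column) counts non-NULL values only; rows with NULL reading aren't counted

Fix: Use COUNT(*) to count all rows regardless of NULL

Corrected query:
SELECT location, COUNT(*) FROM sensors GROUP BY location

Result:
location | COUNT(*)
---------+---------
Basement | 2       
Garage   | 5       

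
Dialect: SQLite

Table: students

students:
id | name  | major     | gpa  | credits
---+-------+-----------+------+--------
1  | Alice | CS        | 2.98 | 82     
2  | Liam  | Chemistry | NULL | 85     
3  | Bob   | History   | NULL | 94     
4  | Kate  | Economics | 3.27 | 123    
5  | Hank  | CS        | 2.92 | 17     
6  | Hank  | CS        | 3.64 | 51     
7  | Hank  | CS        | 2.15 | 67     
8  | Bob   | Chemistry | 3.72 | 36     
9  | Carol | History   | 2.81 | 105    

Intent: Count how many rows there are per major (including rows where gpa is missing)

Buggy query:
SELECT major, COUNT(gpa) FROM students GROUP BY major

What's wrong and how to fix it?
Bug: COUNT(gpa) skips NULLs, so groups with missing gpa are undercounted

Fix: Replace COUNT(gpa) with COUNT(*)

Corrected query:
SELECT major, COUNT(*) FROM students GROUP BY major

Result:
major     | COUNT(*)
----------+---------
CS        | 4       
Chemistry | 2       
Economics | 1       
History   | 2       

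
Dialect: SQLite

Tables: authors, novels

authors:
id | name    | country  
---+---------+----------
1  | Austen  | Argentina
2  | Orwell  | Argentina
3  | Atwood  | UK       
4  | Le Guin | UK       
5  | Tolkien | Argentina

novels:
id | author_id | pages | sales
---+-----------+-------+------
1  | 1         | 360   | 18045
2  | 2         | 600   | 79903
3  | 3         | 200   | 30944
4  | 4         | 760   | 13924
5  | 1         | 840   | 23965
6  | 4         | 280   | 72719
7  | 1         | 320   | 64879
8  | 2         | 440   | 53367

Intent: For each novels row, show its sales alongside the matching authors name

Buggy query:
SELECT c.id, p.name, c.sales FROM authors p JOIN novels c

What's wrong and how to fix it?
Bug: Missing join condition: each novels row is matched to all authors rows instead of just its own

Fix: Add ON c.author_id = p.id to the JOIN

Corrected query:
SELECT c.id, p.name, c.sales FROM authors p JOIN novels c ON c.author_id = p.id

Result:
id | name    | sales
---+---------+------
1  | Austen  | 18045
2  | Orwell  | 79903
3  | Atwood  | 30944
4  | Le Guin | 13924
5  | Austen  | 23965
6  | Le Guin | 72719
7  | Austen  | 64879
8  | Orwell  | 53367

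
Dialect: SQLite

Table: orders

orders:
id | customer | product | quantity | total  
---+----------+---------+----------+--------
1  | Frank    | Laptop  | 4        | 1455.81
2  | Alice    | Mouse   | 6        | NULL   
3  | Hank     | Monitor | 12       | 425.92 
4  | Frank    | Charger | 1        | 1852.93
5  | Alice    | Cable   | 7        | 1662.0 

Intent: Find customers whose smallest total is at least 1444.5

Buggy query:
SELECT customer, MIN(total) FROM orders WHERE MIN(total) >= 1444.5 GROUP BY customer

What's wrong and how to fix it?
Bug: Aggregates like MIN are computed per group after WHERE runs

Fix: Replace WHERE with HAVING after the GROUP BY

Corrected query:
SELECT customer, MIN(total) FROM orders GROUP BY customer HAVING MIN(total) >= 1444.5

Result:
customer | MIN(total)
---------+-----------
Alice    | 1662      
Frank    | 1455.81   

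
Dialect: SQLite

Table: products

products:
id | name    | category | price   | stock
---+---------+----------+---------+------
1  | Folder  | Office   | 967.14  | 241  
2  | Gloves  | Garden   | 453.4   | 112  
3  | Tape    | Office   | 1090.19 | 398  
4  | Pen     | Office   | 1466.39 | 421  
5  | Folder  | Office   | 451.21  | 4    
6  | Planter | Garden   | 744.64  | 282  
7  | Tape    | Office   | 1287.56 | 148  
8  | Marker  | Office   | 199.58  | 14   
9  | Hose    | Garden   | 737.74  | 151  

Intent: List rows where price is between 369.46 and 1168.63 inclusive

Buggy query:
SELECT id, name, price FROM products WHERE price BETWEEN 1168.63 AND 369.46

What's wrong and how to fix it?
Bug: The bounds are reversed; BETWEEN a AND b requires a <= b to match anything

Fix: Swap the bounds so the smaller value comes first

Corrected query:
SELECT id, name, price FROM products WHERE price BETWEEN 369.46 AND 1168.63

Result:
id | name    | price  
---+---------+--------
1  | Folder  | 967.14 
2  | Gloves  | 453.4  
3  | Tape    | 1090.19
5  | Folder  | 451.21 
6  | Planter | 744.64 
9  | Hose    | 737.74 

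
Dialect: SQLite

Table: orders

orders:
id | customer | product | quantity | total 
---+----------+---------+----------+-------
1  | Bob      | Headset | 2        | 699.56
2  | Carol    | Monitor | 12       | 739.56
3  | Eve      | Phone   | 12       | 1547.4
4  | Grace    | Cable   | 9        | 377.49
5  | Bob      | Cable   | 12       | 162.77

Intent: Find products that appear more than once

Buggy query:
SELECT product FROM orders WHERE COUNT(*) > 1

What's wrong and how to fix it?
Bug: COUNT(*) is an aggregate and cannot be used in WHERE

Fix: Group first, then use HAVING for the count condition

Corrected query:
SELECT product FROM orders GROUP BY product HAVING COUNT(*) > 1

Result:
product
-------
Cable  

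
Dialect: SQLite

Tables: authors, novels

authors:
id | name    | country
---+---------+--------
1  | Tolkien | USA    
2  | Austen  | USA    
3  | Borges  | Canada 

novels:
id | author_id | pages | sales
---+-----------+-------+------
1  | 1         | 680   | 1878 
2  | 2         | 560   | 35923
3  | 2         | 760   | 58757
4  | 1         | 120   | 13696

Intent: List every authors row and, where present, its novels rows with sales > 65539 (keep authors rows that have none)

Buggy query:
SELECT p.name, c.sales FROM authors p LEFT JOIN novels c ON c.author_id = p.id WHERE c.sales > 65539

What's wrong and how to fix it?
Bug: A WHERE condition on the right-hand table after LEFT JOIN drops unmatched parents

Fix: Move the right-table condition into the ON clause so unmatched parents are kept

Corrected query:
SELECT p.name, c.sales FROM authors p LEFT JOIN novels c ON c.author_id = p.id AND c.sales > 65539

Result:
name    | sales
--------+------
Tolkien | NULL 
Austen  | NULL 
Borges  | NULL 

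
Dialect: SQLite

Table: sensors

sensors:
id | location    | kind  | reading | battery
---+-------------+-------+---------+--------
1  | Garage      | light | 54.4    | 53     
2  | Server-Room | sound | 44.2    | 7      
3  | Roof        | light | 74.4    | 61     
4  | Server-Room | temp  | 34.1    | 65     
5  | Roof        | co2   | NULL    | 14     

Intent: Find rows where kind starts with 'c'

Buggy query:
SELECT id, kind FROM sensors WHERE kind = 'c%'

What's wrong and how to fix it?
Bug: Wildcards only work with LIKE; '=' treats '%' as a literal character

Fix: Use LIKE for wildcard pattern matching

Corrected query:
SELECT id, kind FROM sensors WHERE kind LIKE 'c%'

Result:
id | kind
---+-----
5  | co2 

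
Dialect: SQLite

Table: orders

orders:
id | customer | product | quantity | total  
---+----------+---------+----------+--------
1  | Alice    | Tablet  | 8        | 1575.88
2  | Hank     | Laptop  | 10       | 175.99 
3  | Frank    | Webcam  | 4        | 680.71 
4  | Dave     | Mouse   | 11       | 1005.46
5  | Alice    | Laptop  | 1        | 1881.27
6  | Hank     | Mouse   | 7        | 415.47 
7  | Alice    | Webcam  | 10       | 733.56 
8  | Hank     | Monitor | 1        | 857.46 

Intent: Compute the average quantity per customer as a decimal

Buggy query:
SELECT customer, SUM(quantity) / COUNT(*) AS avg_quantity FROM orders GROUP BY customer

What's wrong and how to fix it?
Bug: Both operands are integers, so '/' performs integer division and truncates

Fix: Cast one side to REAL so the division keeps the fractional part

Corrected query:
SELECT customer, SUM(quantity) * 1.0 / COUNT(*) AS avg_quantity FROM orders GROUP BY customer

Result:
customer | avg_quantity
---------+-------------
Alice    | 6.333333    
Dave     | 11          
Frank    | 4           
Hank     | 6           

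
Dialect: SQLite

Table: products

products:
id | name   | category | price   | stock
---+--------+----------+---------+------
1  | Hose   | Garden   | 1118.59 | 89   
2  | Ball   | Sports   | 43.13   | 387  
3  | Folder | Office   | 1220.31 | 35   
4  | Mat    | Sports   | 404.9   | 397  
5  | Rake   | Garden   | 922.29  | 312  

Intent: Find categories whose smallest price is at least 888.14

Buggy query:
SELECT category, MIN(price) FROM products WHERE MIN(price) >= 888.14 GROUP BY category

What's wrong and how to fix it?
Bug: Aggregates like MIN are computed per group after WHERE runs

Fix: Use HAVING for the per-group MIN condition

Corrected query:
SELECT category, MIN(price) FROM products GROUP BY category HAVING MIN(price) >= 888.14

Result:
category | MIN(price)
---------+-----------
Garden   | 922.29    
Office   | 1220.31   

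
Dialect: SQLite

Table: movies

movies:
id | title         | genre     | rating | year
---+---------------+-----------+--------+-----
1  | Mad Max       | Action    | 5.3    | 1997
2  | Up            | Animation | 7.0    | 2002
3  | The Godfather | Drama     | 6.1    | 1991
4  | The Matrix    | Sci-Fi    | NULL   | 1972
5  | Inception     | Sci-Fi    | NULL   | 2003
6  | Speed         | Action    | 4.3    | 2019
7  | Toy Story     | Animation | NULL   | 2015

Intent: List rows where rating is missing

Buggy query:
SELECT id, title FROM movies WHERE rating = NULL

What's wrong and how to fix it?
Bug: Comparing to NULL with '=' never matches; NULL = NULL is unknown, not true

Fix: Use IS NULL to test for NULL

Corrected query:
SELECT id, title FROM movies WHERE rating IS NULL

Result:
id | title     
---+-----------
4  | The Matrix
5  | Inception 
7  | Toy Story 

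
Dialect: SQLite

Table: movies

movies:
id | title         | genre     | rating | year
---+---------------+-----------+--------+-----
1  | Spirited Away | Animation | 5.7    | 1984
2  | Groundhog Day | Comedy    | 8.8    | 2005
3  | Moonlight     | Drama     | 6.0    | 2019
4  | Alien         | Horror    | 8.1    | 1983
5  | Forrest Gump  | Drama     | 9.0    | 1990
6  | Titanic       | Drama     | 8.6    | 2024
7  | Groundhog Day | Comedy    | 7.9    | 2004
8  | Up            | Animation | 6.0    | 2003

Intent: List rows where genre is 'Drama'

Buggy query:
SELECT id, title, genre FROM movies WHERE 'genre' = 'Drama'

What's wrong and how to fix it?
Bug: Single quotes denote string literals in SQL; the column name is being compared as a constant string

Fix: Reference the column as genre without single quotes

Corrected query:
SELECT id, title, genre FROM movies WHERE genre = 'Drama'

Result:
id | title        | genre
---+--------------+------
3  | Moonlight    | Drama
5  | Forrest Gump | Drama
6  | Titanic      | Drama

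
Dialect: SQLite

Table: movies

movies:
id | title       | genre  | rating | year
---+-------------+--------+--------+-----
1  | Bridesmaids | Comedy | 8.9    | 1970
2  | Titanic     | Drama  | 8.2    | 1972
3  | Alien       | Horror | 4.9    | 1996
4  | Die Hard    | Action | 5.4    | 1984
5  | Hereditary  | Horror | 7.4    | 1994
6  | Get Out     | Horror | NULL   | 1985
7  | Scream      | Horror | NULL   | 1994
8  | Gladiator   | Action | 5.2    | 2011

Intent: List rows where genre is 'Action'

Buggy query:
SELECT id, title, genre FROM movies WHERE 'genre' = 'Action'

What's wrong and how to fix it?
Bug: 'genre' in single quotes is a string literal, not the column; the comparison is literal-vs-literal and never true

Fix: Remove the quotes around the column name (or use double quotes for an identifier)

Corrected query:
SELECT id, title, genre FROM movies WHERE genre = 'Action'

Result:
id | title     | genre 
---+-----------+-------
4  | Die Hard  | Action
8  | Gladiator | Action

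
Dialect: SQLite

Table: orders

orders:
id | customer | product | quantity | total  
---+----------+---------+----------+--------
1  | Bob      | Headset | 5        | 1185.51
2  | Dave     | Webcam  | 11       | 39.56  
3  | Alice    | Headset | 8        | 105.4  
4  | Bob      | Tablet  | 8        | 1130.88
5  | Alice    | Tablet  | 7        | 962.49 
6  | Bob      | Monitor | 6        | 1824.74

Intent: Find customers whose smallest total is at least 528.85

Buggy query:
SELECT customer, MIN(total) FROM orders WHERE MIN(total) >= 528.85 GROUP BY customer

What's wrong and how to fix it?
Bug: Aggregates like MIN are computed per group after WHERE runs

Fix: Use HAVING for the per-group MIN condition

Corrected query:
SELECT customer, MIN(total) FROM orders GROUP BY customer HAVING MIN(total) >= 528.85

Result:
customer | MIN(total)
---------+-----------
Bob      | 1130.88   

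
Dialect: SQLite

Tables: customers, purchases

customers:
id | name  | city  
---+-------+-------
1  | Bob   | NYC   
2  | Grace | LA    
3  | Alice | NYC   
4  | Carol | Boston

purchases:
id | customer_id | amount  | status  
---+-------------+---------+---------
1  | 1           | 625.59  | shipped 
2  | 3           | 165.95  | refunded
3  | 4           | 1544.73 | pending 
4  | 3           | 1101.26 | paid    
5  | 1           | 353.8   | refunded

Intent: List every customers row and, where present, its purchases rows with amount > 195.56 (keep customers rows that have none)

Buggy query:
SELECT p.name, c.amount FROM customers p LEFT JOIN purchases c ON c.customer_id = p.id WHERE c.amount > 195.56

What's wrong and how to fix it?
Bug: A WHERE condition on the right-hand table after LEFT JOIN drops unmatched parents

Fix: Move the right-table condition into the ON clause so unmatched parents are kept

Corrected query:
SELECT p.name, c.amount FROM customers p LEFT JOIN purchases c ON c.customer_id = p.id AND c.amount > 195.56

Result:
name  | amount 
------+--------
Bob   | 353.8  
Bob   | 625.59 
Grace | NULL   
Alice | 1101.26
Carol | 1544.73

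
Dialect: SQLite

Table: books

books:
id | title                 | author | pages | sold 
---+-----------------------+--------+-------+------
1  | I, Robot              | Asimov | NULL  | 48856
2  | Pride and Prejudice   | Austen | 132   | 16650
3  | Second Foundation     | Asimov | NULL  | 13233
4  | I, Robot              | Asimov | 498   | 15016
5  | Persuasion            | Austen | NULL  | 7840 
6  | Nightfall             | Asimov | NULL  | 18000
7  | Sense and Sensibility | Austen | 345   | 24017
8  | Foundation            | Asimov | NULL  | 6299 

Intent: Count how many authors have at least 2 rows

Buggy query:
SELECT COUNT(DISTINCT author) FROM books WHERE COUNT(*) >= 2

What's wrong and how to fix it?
Bug: WHERE filters individual rows, not groups, so a group-level COUNT is invalid there

Fix: Group first with HAVING COUNT(*) >= 2, then COUNT the resulting groups

Corrected query:
SELECT COUNT(*) FROM (SELECT author FROM books GROUP BY author HAVING COUNT(*) >= 2)

Result:
COUNT(*)
--------
2       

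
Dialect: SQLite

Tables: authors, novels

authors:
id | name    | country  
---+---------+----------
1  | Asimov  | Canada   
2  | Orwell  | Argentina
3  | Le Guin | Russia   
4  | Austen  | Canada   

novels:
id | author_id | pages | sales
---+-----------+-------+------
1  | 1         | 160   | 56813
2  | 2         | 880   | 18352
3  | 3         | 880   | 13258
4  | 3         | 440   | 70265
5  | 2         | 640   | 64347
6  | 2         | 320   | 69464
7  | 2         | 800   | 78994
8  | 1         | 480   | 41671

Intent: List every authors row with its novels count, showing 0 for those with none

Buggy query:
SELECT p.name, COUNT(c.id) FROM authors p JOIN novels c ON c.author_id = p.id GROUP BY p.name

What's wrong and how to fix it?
Bug: An inner join excludes parents with zero children

Fix: Use LEFT JOIN so parents without children still appear (COUNT(c.id) gives 0)

Corrected query:
SELECT p.name, COUNT(c.id) FROM authors p LEFT JOIN novels c ON c.author_id = p.id GROUP BY p.name

Result:
name    | COUNT(c.id)
--------+------------
Asimov  | 2          
Austen  | 0          
Le Guin | 2          
Orwell  | 4          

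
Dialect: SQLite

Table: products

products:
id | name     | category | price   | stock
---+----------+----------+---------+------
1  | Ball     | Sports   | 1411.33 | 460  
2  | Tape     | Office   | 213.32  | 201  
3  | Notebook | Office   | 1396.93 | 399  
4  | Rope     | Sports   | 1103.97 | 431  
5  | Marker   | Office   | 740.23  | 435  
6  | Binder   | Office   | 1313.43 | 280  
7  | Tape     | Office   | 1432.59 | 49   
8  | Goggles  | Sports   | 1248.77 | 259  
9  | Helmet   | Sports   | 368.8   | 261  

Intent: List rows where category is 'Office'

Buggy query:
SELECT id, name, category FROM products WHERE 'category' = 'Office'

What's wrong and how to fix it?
Bug: 'category' in single quotes is a string literal, not the column; the comparison is literal-vs-literal and never true

Fix: Remove the quotes around the column name (or use double quotes for an identifier)

Corrected query:
SELECT id, name, category FROM products WHERE category = 'Office'

Result:
id | name     | category
---+----------+---------
2  | Tape     | Office  
3  | Notebook | Office  
5  | Marker   | Office  
6  | Binder   | Office  
7  | Tape     | Office  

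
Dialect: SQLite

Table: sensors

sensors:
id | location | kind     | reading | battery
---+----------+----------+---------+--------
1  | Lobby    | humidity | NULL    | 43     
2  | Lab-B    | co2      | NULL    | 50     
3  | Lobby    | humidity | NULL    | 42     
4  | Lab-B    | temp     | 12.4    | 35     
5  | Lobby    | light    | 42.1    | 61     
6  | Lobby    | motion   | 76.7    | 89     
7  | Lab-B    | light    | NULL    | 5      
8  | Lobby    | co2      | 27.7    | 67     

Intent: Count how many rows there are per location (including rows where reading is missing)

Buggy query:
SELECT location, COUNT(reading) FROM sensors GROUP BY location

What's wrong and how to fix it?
Bug: COUNT(reading) skips NULLs, so groups with missing reading are undercounted

Fix: Replace COUNT(reading) with COUNT(*)

Corrected query:
SELECT location, COUNT(*) FROM sensors GROUP BY location

Result:
location | COUNT(*)
---------+---------
Lab-B    | 3       
Lobby    | 5       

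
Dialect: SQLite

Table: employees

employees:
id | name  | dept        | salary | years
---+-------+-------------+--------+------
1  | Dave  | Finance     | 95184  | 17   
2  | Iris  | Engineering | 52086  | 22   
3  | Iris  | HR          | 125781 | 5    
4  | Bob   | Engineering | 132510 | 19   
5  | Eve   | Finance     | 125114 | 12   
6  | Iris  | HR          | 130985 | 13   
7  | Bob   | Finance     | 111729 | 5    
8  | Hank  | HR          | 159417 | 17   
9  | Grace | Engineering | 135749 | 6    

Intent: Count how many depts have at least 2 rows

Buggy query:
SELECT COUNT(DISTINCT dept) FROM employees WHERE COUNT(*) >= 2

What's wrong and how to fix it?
Bug: COUNT(*) cannot appear in WHERE; the per-group count doesn't exist yet

Fix: Use a subquery that GROUPs and filters with HAVING, then count its rows

Corrected query:
SELECT COUNT(*) FROM (SELECT dept FROM employees GROUP BY dept HAVING COUNT(*) >= 2)

Result:
COUNT(*)
--------
3       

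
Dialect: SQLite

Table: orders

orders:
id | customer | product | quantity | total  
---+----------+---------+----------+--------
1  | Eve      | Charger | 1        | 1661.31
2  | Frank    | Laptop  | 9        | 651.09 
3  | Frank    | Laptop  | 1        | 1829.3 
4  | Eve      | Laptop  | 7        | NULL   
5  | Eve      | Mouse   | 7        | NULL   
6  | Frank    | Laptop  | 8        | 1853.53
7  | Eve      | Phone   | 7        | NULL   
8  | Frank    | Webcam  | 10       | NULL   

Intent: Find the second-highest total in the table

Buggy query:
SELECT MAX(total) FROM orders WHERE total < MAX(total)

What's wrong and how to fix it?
Bug: The inner MAX is an aggregate inside WHERE, which is not allowed

Fix: Put the inner MAX in a scalar subquery

Corrected query:
SELECT MAX(total) FROM orders WHERE total < (SELECT MAX(total) FROM orders)

Result:
MAX(total)
----------
1829.3    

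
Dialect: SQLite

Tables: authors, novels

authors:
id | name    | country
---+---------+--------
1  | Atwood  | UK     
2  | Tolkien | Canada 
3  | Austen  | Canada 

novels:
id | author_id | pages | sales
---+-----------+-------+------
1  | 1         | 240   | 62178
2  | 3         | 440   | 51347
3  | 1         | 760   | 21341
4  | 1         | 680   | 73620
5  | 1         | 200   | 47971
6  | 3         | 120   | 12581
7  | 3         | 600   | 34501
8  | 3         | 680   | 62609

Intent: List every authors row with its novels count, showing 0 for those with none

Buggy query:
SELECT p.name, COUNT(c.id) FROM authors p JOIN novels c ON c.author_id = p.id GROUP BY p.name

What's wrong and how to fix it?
Bug: INNER JOIN drops authors rows that have no matching novels rows

Fix: Use LEFT JOIN so parents without children still appear (COUNT(c.id) gives 0)

Corrected query:
SELECT p.name, COUNT(c.id) FROM authors p LEFT JOIN novels c ON c.author_id = p.id GROUP BY p.name

Result:
name    | COUNT(c.id)
--------+------------
Atwood  | 4          
Austen  | 4          
Tolkien | 0          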